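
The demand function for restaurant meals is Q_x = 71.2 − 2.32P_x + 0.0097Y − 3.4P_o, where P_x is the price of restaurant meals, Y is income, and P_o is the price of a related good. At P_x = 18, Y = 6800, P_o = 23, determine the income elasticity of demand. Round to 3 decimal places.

Q_x = 71.2 − 2.32(18) + 0.0097(6800) − 3.4(23) = 71.2 − 41.76 + 65.96 − 78.2 = 17.2.
∂Q_x/∂Y = +0.0097, so E_I = 0.0097·(6800/17.2) ≈ 3.835.
E_I > 1: normal good (luxury).

3.835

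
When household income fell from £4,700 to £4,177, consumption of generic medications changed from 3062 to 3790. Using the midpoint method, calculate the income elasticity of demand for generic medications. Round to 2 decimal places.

-1.80

%ΔQ = (3790 − 3062)/[(3062+3790)/2] = 728/3426 ≈ 0.2125.
%ΔI = (4,177 − 4,700)/[(4,700+4,177)/2] = -523/4438.5 ≈ -0.1178.
E_I = %ΔQ/%ΔI ≈ -1.80.
E_I < 0: inferior good.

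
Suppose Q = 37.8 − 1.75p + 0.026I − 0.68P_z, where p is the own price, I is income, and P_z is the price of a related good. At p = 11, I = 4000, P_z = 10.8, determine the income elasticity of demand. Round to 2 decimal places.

0.90

Q = 37.8 − 1.75(11) + 0.026(4000) − 0.68(10.8) = 37.8 − 19.25 + 104 − 7.344 = 115.206.
∂Q/∂I = +0.026, so E_I = 0.026·(4000/115.206) ≈ 0.90.
E_I ∈ (0,1): normal good (necessity).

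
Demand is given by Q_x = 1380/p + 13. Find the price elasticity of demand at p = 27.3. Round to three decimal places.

At p = 27.3, Q_x = 63.5495.
dQ_x/dp = −1380/p² = −1.8516.
Point elasticity E = (dQ_x/dp)·(p/Q_x) = -1.8516 × 27.3/63.5495 ≈ -0.795.
|E| < 1, so demand is inelastic at this price.

-0.795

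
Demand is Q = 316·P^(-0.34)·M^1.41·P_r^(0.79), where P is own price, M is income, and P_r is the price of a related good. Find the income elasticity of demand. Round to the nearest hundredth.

For a Cobb–Douglas (constant-elasticity) form Q = A·M^α·…, the elasticity with respect to M equals the exponent α at every point.
Here the exponent on M is 1.41, so the income elasticity of demand is 1.41.

1.41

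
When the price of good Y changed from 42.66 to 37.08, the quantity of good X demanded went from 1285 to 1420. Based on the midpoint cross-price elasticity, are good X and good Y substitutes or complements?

complements

%ΔQ_x = (1420 − 1285)/[(1285+1420)/2] = 135/1352.5 ≈ 0.0998.
%ΔP_y = (37.08 − 42.66)/[(42.66+37.08)/2] ≈ -0.1400.
E_xy = 0.0998/-0.1400 ≈ -0.713.
E_xy < 0, so the goods are complements.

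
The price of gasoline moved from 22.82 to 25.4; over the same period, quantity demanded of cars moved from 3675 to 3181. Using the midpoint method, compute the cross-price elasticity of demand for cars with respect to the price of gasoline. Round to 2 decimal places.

-1.35

%ΔQ_x = (3181 − 3675)/[(3675+3181)/2] = -494/3428 ≈ -0.1441.
%ΔP_y = (25.4 − 22.82)/[(22.82+25.4)/2] ≈ 0.1070.
E_xy = -0.1441/0.1070 ≈ -1.35.
E_xy < 0, so cars and gasoline are complements.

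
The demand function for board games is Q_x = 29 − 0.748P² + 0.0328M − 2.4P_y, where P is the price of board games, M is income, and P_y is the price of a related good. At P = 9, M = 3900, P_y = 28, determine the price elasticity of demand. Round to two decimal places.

Substituting, Q_x = 29 − 0.748(9)² + 0.0328(3900) − 2.4(28) = 29 − 60.588 + 127.92 − 67.2 = 29.132.
∂Q_x/∂P = −2·0.748·P = -13.464, so E_p = -13.464·(9/29.132) ≈ -4.16.
|E_p| > 1: demand is elastic.

-4.16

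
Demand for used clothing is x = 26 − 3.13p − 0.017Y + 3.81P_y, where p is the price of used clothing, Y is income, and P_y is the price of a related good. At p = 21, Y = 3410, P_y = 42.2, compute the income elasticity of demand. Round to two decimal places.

-0.92

x = 26 − 3.13(21) − 0.017(3410) + 3.81(42.2) = 26 − 65.73 − 57.97 + 160.782 = 63.082.
∂x/∂Y = −0.017, so E_I = -0.017·(3410/63.082) ≈ -0.92.
E_I < 0: inferior good.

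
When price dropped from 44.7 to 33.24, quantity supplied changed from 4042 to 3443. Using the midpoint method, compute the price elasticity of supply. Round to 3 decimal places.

%Δq = (3443 − 4042)/[(4042 + 3443)/2] = -599/3742.5 ≈ -0.1601.
%Δp = (33.24 − 44.7)/[(44.7 + 33.24)/2] = -11.46/38.97 ≈ -0.2941.
Arc elasticity E = %Δq/%Δp ≈ -0.1601/-0.2941 ≈ 0.544.
|E| < 1: supply is inelastic over this range.

0.544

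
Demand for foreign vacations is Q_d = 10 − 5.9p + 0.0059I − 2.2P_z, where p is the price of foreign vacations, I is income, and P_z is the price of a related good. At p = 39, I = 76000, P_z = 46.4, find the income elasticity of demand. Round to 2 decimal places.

3.55

At the given point, Q_d = 10 − 5.9(39) + 0.0059(76000) − 2.2(46.4) = 10 − 230.1 + 448.4 − 102.08 = 126.22.
∂Q_d/∂I = +0.0059, so E_I = 0.0059·(76000/126.22) ≈ 3.55.
E_I > 1: normal good (luxury).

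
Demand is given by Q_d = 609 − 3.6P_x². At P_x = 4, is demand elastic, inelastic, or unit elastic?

At P_x = 4, Q_d = 551.4.
dQ_d/dP_x = −2·3.6·P_x = −28.8.
Point elasticity E = (dQ_d/dP_x)·(P_x/Q_d) = -28.8 × 4/551.4 ≈ -0.209.
|E| ≈ 0.209 < 1, so demand is inelastic.

inelastic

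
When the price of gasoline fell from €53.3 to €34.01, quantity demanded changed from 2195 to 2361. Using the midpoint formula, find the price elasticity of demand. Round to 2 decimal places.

%ΔQ = (2361 − 2195)/[(2195 + 2361)/2] = 166/2278 ≈ 0.0729.
%ΔP = (34.01 − 53.3)/[(53.3 + 34.01)/2] = -19.29/43.655 ≈ -0.4419.
Arc elasticity E = %ΔQ/%ΔP ≈ 0.0729/-0.4419 ≈ -0.16.
|E| < 1: demand is inelastic over this range.

-0.16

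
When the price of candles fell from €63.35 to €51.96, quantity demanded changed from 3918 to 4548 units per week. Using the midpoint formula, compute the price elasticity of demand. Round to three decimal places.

-0.753

%ΔQ = (4548 − 3918)/[(3918 + 4548)/2] = 630/4233 ≈ 0.1488.
%ΔP = (51.96 − 63.35)/[(63.35 + 51.96)/2] = -11.39/57.655 ≈ -0.1976.
Arc elasticity E = %ΔQ/%ΔP ≈ 0.1488/-0.1976 ≈ -0.753.
|E| < 1: demand is inelastic over this range.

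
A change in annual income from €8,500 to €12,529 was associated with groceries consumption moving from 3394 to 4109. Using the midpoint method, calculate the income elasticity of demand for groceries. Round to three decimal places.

%ΔQ = (4109 − 3394)/[(3394+4109)/2] = 715/3751.5 ≈ 0.1906.
%ΔM = (12,529 − 8,500)/[(8,500+12,529)/2] = 4029/10514.5 ≈ 0.3832.
E_I = %ΔQ/%ΔM ≈ 0.497.
E_I ∈ (0,1): normal good (necessity).

0.497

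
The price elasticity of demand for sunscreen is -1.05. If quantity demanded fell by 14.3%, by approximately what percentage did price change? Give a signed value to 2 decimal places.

13.62

%ΔQ ≈ E × %ΔP ⇒ %ΔP = %ΔQ / E = (-14.3%)/(-1.05) ≈ 13.62%.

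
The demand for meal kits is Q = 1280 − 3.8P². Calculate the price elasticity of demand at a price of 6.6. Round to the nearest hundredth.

-0.30

At P = 6.6, Q = 1114.472.
dQ/dP = −2·3.8·P = −50.16.
Point elasticity E = (dQ/dP)·(P/Q) = -50.16 × 6.6/1114.472 ≈ -0.30.
|E| < 1, so demand is inelastic at this price.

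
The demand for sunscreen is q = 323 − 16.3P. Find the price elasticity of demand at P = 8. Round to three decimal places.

-0.677

At P = 8, q = 192.6.
dq/dP = −16.3.
Point elasticity E = (dq/dP)·(P/q) = -16.3 × 8/192.6 ≈ -0.677.
|E| < 1, so demand is inelastic at this price.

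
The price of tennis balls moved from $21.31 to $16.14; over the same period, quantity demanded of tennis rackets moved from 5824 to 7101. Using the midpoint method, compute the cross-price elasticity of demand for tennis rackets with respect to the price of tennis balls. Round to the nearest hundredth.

%ΔQ_x = (7101 − 5824)/[(5824+7101)/2] = 1277/6462.5 ≈ 0.1976.
%ΔP_y = (16.14 − 21.31)/[(21.31+16.14)/2] ≈ -0.2761.
E_xy = 0.1976/-0.2761 ≈ -0.72.
E_xy < 0, so tennis rackets and tennis balls are complements.

-0.72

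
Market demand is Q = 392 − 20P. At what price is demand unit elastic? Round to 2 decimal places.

For linear demand Q = a − bP, E = −bP/(a − bP). |E| = 1 ⇒ bP = a − bP ⇒ P = a/(2b).
P = 392/(2·20) = 9.80.

9.80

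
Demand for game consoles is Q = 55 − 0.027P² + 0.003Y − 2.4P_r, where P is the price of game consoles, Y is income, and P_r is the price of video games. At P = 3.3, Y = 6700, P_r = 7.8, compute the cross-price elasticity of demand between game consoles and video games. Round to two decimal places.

Q = 55 − 0.027(3.3)² + 0.003(6700) − 2.4(7.8) = 55 − 0.294 + 20.1 − 18.72 = 56.086.
∂Q/∂P_r = −2.4, so E_xy = -2.4·(7.8/56.086) ≈ -0.33.
E_xy < 0: the goods are complements.

-0.33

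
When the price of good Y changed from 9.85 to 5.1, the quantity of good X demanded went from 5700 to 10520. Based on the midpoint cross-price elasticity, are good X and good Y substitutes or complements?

complements

%ΔQ_x = (10520 − 5700)/[(5700+10520)/2] = 4820/8110 ≈ 0.5943.
%ΔP_y = (5.1 − 9.85)/[(9.85+5.1)/2] ≈ -0.6355.
E_xy = 0.5943/-0.6355 ≈ -0.935.
E_xy < 0, so the goods are complements.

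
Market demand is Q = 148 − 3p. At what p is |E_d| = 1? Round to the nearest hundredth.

24.67

For linear demand Q = a − bp, E = −bp/(a − bp). |E| = 1 ⇒ bp = a − bp ⇒ p = a/(2b).
p = 148/(2·3) ≈ 24.67.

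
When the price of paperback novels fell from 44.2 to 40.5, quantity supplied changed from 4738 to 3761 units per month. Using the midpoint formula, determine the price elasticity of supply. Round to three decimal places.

2.632

%ΔQ = (3761 − 4738)/[(4738 + 3761)/2] = -977/4249.5 ≈ -0.2299.
%Δp = (40.5 − 44.2)/[(44.2 + 40.5)/2] = -3.7/42.35 ≈ -0.0874.
Arc elasticity E = %ΔQ/%Δp ≈ -0.2299/-0.0874 ≈ 2.632.
|E| > 1: supply is elastic over this range.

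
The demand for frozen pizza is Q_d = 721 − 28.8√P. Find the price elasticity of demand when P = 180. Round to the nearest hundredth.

-0.58

At P = 180, Q_d = 334.6075.
dQ_d/dP = −28.8/(2√P) = −28.8/(2·13.4164).
Point elasticity E = (dQ_d/dP)·(P/Q_d) = -1.0733 × 180/334.6075 ≈ -0.58.
|E| < 1, so demand is inelastic at this price.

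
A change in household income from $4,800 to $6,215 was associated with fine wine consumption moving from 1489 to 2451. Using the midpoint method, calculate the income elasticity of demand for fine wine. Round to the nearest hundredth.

%ΔQ = (2451 − 1489)/[(1489+2451)/2] = 962/1970 ≈ 0.4883.
%ΔM = (6,215 − 4,800)/[(4,800+6,215)/2] = 1415/5507.5 ≈ 0.2569.
E_I = %ΔQ/%ΔM ≈ 1.90.
E_I > 1: normal good (luxury).

1.90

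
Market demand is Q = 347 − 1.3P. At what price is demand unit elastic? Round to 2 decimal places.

133.46

For linear demand Q = a − bP, E = −bP/(a − bP). |E| = 1 ⇒ bP = a − bP ⇒ P = a/(2b).
P = 347/(2·1.3) ≈ 133.46.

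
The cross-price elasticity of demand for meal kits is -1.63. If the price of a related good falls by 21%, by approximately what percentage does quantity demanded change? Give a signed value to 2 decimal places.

34.23

%ΔQ ≈ E × %ΔP_y = (-1.63) × (-21%) = 34.23%.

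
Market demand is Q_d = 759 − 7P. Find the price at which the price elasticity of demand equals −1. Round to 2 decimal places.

For linear demand Q_d = a − bP, E = −bP/(a − bP). |E| = 1 ⇒ bP = a − bP ⇒ P = a/(2b).
P = 759/(2·7) ≈ 54.21.

54.21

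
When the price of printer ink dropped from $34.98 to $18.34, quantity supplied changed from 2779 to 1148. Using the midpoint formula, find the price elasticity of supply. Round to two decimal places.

1.33

%ΔQ = (1148 − 2779)/[(2779 + 1148)/2] = -1631/1963.5 ≈ -0.8307.
%ΔP = (18.34 − 34.98)/[(34.98 + 18.34)/2] = -16.64/26.66 ≈ -0.6242.
Arc elasticity E = %ΔQ/%ΔP ≈ -0.8307/-0.6242 ≈ 1.33.
|E| > 1: supply is elastic over this range.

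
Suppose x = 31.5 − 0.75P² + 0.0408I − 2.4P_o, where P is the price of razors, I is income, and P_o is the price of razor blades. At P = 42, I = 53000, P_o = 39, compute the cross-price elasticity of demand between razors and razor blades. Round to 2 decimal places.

-0.12

Substituting, x = 31.5 − 0.75(42)² + 0.0408(53000) − 2.4(39) = 31.5 − 1323 + 2162.4 − 93.6 = 777.3.
∂x/∂P_o = −2.4, so E_xy = -2.4·(39/777.3) ≈ -0.12.
E_xy < 0: the goods are complements.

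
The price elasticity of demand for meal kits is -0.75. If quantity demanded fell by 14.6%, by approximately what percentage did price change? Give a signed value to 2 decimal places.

19.47

%ΔQ ≈ E × %ΔP ⇒ %ΔP = %ΔQ / E = (-14.6%)/(-0.75) ≈ 19.47%.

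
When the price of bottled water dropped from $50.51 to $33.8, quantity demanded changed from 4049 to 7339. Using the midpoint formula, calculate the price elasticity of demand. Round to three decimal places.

-1.458

%ΔQ = (7339 − 4049)/[(4049 + 7339)/2] = 3290/5694 ≈ 0.5778.
%ΔP = (33.8 − 50.51)/[(50.51 + 33.8)/2] = -16.71/42.155 ≈ -0.3964.
Arc elasticity E = %ΔQ/%ΔP ≈ 0.5778/-0.3964 ≈ -1.458.
|E| > 1: demand is elastic over this range.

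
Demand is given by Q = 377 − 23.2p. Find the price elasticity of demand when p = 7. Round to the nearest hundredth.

At p = 7, Q = 214.6.
dQ/dp = −23.2.
Point elasticity E = (dQ/dp)·(p/Q) = -23.2 × 7/214.6 ≈ -0.76.
|E| < 1, so demand is inelastic at this price.

-0.76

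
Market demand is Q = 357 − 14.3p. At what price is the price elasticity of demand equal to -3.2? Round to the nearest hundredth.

19.02

Set −bp/(a − bp) = −3.2 ⇒ bp = 3.2(a − bp) ⇒ bp(1+3.2) = 3.2·a.
p = 3.2·357/(14.3·4.2) ≈ 19.02.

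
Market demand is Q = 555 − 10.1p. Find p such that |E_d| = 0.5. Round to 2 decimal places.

18.32

Set −bp/(a − bp) = −0.5 ⇒ bp = 0.5(a − bp) ⇒ bp(1+0.5) = 0.5·a.
p = 0.5·555/(10.1·1.5) ≈ 18.32.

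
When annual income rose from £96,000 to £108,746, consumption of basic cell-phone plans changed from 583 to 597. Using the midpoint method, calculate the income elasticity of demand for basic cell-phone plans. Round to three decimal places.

%ΔQ = (597 − 583)/[(583+597)/2] = 14/590 ≈ 0.0237.
%ΔI = (108,746 − 96,000)/[(96,000+108,746)/2] = 12746/102373 ≈ 0.1245.
E_I = %ΔQ/%ΔI ≈ 0.191.
E_I ∈ (0,1): normal good (necessity).

0.191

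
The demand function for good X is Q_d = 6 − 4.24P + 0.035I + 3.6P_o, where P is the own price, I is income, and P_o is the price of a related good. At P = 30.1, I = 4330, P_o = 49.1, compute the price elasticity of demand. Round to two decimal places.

-0.62

First evaluate Q_d: 6 − 4.24(30.1) + 0.035(4330) + 3.6(49.1) = 6 − 127.624 + 151.55 + 176.76 = 206.686.
∂Q_d/∂P = −4.24, so E_p = (−4.24)·(30.1/206.686) ≈ -0.62.
|E_p| < 1: demand is inelastic.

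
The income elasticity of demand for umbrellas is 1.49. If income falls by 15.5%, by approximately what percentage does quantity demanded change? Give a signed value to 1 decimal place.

-23.1

%ΔQ ≈ E × %ΔI = (1.49) × (-15.5%) ≈ -23.1%.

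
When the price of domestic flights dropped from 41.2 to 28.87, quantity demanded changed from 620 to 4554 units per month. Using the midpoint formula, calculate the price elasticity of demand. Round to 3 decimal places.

-4.321

%ΔQ = (4554 − 620)/[(620 + 4554)/2] = 3934/2587 ≈ 1.5207.
%ΔP = (28.87 − 41.2)/[(41.2 + 28.87)/2] = -12.33/35.035 ≈ -0.3519.
Arc elasticity E = %ΔQ/%ΔP ≈ 1.5207/-0.3519 ≈ -4.321.
|E| > 1: demand is elastic over this range.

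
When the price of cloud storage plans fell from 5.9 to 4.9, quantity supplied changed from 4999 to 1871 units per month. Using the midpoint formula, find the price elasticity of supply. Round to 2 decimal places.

4.92

%Δq = (1871 − 4999)/[(4999 + 1871)/2] = -3128/3435 ≈ -0.9106.
%Δp = (4.9 − 5.9)/[(5.9 + 4.9)/2] = -1/5.4 ≈ -0.1852.
Arc elasticity E = %Δq/%Δp ≈ -0.9106/-0.1852 ≈ 4.92.
|E| > 1: supply is elastic over this range.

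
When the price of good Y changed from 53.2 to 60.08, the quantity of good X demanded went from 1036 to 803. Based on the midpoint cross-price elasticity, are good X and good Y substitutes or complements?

%ΔQ_x = (803 − 1036)/[(1036+803)/2] = -233/919.5 ≈ -0.2534.
%ΔP_y = (60.08 − 53.2)/[(53.2+60.08)/2] ≈ 0.1215.
E_xy = -0.2534/0.1215 ≈ -2.086.
E_xy < 0, so the goods are complements.

complements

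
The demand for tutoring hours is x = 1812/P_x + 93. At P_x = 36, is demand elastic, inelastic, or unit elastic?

inelastic

At P_x = 36, x = 143.3333.
dx/dP_x = −1812/P_x² = −1.3981.
Point elasticity E = (dx/dP_x)·(P_x/x) = -1.3981 × 36/143.3333 ≈ -0.351.
|E| ≈ 0.351 < 1, so demand is inelastic.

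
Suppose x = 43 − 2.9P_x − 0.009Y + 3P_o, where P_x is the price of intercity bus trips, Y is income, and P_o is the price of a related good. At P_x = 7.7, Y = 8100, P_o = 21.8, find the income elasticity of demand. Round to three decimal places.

-5.535

Evaluating quantity at (P_x, Y, P_o) gives x = 43 − 2.9(7.7) − 0.009(8100) + 3(21.8) = 43 − 22.33 − 72.9 + 65.4 = 13.17.
∂x/∂Y = −0.009, so E_I = -0.009·(8100/13.17) ≈ -5.535.
E_I < 0: inferior good.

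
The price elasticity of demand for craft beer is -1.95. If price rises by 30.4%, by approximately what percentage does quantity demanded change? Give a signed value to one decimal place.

%ΔQ ≈ E × %ΔP = (-1.95) × (30.4%) ≈ -59.3%.

-59.3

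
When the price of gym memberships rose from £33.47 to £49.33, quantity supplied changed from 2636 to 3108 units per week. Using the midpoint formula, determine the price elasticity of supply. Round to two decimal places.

%ΔQ = (3108 − 2636)/[(2636 + 3108)/2] = 472/2872 ≈ 0.1643.
%Δp = (49.33 − 33.47)/[(33.47 + 49.33)/2] = 15.86/41.4 ≈ 0.3831.
Arc elasticity E = %ΔQ/%Δp ≈ 0.1643/0.3831 ≈ 0.43.
|E| < 1: supply is inelastic over this range.

0.43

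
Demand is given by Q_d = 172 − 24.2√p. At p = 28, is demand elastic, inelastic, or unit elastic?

elastic

At p = 28, Q_d = 43.9456.
dQ_d/dp = −24.2/(2√p) = −24.2/(2·5.2915).
Point elasticity E = (dQ_d/dp)·(p/Q_d) = -2.2867 × 28/43.9456 ≈ -1.457.
|E| ≈ 1.457 > 1, so demand is elastic.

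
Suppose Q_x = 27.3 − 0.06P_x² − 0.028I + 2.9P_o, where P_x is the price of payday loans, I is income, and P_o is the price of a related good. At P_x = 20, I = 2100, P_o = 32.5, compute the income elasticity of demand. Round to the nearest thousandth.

-1.517

First evaluate Q_x: 27.3 − 0.06(20)² − 0.028(2100) + 2.9(32.5) = 27.3 − 24 − 58.8 + 94.25 = 38.75.
∂Q_x/∂I = −0.028, so E_I = -0.028·(2100/38.75) ≈ -1.517.
E_I < 0: inferior good.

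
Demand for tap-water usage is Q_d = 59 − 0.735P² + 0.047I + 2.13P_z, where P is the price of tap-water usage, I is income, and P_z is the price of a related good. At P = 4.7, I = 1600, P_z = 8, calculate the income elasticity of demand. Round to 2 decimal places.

Evaluating quantity at (P, I, P_z) gives Q_d = 59 − 0.735(4.7)² + 0.047(1600) + 2.13(8) = 59 − 16.2362 + 75.2 + 17.04 = 135.0039.
∂Q_d/∂I = +0.047, so E_I = 0.047·(1600/135.0039) ≈ 0.56.
E_I ∈ (0,1): normal good (necessity).

0.56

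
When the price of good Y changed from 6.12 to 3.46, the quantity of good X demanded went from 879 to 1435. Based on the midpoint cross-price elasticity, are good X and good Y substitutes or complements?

complements

%ΔQ_x = (1435 − 879)/[(879+1435)/2] = 556/1157 ≈ 0.4806.
%ΔP_y = (3.46 − 6.12)/[(6.12+3.46)/2] ≈ -0.5553.
E_xy = 0.4806/-0.5553 ≈ -0.865.
E_xy < 0, so the goods are complements.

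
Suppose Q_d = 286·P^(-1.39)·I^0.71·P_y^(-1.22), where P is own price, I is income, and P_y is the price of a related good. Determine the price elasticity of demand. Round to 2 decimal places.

-1.39

For a Cobb–Douglas (constant-elasticity) form Q_d = A·P^α·…, the elasticity with respect to P equals the exponent α at every point.
Here the exponent on P is -1.39, so the price elasticity of demand is -1.39.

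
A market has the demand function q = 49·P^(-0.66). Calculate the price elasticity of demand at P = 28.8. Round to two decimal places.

For a Cobb–Douglas (constant-elasticity) form q = A·P^α·…, the elasticity with respect to P equals the exponent α at every point.
Here the exponent on P is -0.66, so the price elasticity of demand is -0.66.

-0.66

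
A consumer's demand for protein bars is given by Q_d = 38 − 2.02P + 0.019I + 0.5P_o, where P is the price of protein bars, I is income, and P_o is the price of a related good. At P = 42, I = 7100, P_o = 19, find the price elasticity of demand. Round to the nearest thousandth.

Evaluating quantity at (P, I, P_o) gives Q_d = 38 − 2.02(42) + 0.019(7100) + 0.5(19) = 38 − 84.84 + 134.9 + 9.5 = 97.56.
∂Q_d/∂P = −2.02, so E_p = (−2.02)·(42/97.56) ≈ -0.870.
|E_p| < 1: demand is inelastic.

-0.870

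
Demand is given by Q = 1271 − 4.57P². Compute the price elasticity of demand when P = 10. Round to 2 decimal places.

-1.12

At P = 10, Q = 814.
dQ/dP = −2·4.57·P = −91.4.
Point elasticity E = (dQ/dP)·(P/Q) = -91.4 × 10/814 ≈ -1.12.
|E| > 1, so demand is elastic at this price.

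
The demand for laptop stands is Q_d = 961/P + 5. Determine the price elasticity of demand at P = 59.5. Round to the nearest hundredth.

At P = 59.5, Q_d = 21.1513.
dQ_d/dP = −961/P² = −0.2714.
Point elasticity E = (dQ_d/dP)·(P/Q_d) = -0.2714 × 59.5/21.1513 ≈ -0.76.
|E| < 1, so demand is inelastic at this price.

-0.76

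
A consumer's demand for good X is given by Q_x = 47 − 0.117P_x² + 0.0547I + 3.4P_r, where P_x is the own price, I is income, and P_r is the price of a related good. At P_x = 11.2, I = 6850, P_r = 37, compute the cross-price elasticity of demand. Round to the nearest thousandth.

Q_x = 47 − 0.117(11.2)² + 0.0547(6850) + 3.4(37) = 47 − 14.6765 + 374.695 + 125.8 = 532.8185.
∂Q_x/∂P_r = +3.4, so E_xy = 3.4·(37/532.8185) ≈ 0.236.
E_xy > 0: the goods are substitutes.

0.236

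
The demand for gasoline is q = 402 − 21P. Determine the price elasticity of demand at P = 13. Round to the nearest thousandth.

-2.116

At P = 13, q = 129.
dq/dP = −21.
Point elasticity E = (dq/dP)·(P/q) = -21 × 13/129 ≈ -2.116.
|E| > 1, so demand is elastic at this price.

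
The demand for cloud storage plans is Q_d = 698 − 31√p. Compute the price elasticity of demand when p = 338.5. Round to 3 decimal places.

At p = 338.5, Q_d = 127.6505.
dQ_d/dp = −31/(2√p) = −31/(2·18.3984).
Point elasticity E = (dQ_d/dp)·(p/Q_d) = -0.8425 × 338.5/127.6505 ≈ -2.234.
|E| > 1, so demand is elastic at this price.

-2.234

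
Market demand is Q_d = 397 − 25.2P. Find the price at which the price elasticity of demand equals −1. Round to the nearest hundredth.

For linear demand Q_d = a − bP, E = −bP/(a − bP). |E| = 1 ⇒ bP = a − bP ⇒ P = a/(2b).
P = 397/(2·25.2) ≈ 7.88.

7.88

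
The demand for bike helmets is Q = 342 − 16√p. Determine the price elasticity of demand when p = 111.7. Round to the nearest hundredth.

-0.49

At p = 111.7, Q = 172.8988.
dQ/dp = −16/(2√p) = −16/(2·10.5688).
Point elasticity E = (dQ/dp)·(p/Q) = -0.7569 × 111.7/172.8988 ≈ -0.49.
|E| < 1, so demand is inelastic at this price.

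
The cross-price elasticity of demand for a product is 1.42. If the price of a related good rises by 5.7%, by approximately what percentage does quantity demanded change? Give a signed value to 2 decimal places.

8.09

%ΔQ ≈ E × %ΔP_y = (1.42) × (5.7%) ≈ 8.09%.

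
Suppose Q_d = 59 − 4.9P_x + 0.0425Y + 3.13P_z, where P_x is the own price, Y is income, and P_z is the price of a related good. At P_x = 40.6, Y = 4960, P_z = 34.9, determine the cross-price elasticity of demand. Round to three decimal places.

Substituting, Q_d = 59 − 4.9(40.6) + 0.0425(4960) + 3.13(34.9) = 59 − 198.94 + 210.8 + 109.237 = 180.097.
∂Q_d/∂P_z = +3.13, so E_xy = 3.13·(34.9/180.097) ≈ 0.607.
E_xy > 0: the goods are substitutes.

0.607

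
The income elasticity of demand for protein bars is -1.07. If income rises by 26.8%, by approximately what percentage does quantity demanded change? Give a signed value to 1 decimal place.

%ΔQ ≈ E × %ΔI = (-1.07) × (26.8%) ≈ -28.7%.

-28.7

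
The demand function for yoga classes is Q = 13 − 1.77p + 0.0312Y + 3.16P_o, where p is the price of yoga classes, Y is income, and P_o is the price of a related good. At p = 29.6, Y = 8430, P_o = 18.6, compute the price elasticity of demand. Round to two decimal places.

-0.19

Substituting, Q = 13 − 1.77(29.6) + 0.0312(8430) + 3.16(18.6) = 13 − 52.392 + 263.016 + 58.776 = 282.4.
∂Q/∂p = −1.77, so E_p = (−1.77)·(29.6/282.4) ≈ -0.19.
|E_p| < 1: demand is inelastic.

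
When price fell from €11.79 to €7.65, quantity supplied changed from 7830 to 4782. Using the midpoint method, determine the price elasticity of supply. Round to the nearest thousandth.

1.135

%ΔQ = (4782 − 7830)/[(7830 + 4782)/2] = -3048/6306 ≈ -0.4833.
%ΔP = (7.65 − 11.79)/[(11.79 + 7.65)/2] = -4.14/9.72 ≈ -0.4259.
Arc elasticity E = %ΔQ/%ΔP ≈ -0.4833/-0.4259 ≈ 1.135.
|E| > 1: supply is elastic over this range.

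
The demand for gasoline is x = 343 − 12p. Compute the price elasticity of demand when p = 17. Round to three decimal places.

At p = 17, x = 139.
dx/dp = −12.
Point elasticity E = (dx/dp)·(p/x) = -12 × 17/139 ≈ -1.468.
|E| > 1, so demand is elastic at this price.

-1.468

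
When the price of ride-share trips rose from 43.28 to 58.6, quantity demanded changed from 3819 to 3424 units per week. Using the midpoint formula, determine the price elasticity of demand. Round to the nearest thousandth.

-0.363

%Δq = (3424 − 3819)/[(3819 + 3424)/2] = -395/3621.5 ≈ -0.1091.
%ΔP = (58.6 − 43.28)/[(43.28 + 58.6)/2] = 15.32/50.94 ≈ 0.3007.
Arc elasticity E = %Δq/%ΔP ≈ -0.1091/0.3007 ≈ -0.363.
|E| < 1: demand is inelastic over this range.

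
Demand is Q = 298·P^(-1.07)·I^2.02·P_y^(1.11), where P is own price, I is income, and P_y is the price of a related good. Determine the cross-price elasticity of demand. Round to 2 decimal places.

1.11

For a Cobb–Douglas (constant-elasticity) form Q = A·P_y^α·…, the elasticity with respect to P_y equals the exponent α at every point.
Here the exponent on P_y is 1.11, so the cross-price elasticity of demand is 1.11.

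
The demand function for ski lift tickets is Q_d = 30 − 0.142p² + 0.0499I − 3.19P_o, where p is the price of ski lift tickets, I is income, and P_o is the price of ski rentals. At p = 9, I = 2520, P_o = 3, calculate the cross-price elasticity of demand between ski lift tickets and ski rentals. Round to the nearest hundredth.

Substituting, Q_d = 30 − 0.142(9)² + 0.0499(2520) − 3.19(3) = 30 − 11.502 + 125.748 − 9.57 = 134.676.
∂Q_d/∂P_o = −3.19, so E_xy = -3.19·(3/134.676) ≈ -0.07.
E_xy < 0: the goods are complements.

-0.07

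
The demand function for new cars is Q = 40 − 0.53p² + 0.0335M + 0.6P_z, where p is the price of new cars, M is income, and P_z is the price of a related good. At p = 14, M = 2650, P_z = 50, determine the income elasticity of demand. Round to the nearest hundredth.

At the given point, Q = 40 − 0.53(14)² + 0.0335(2650) + 0.6(50) = 40 − 103.88 + 88.775 + 30 = 54.895.
∂Q/∂M = +0.0335, so E_I = 0.0335·(2650/54.895) ≈ 1.62.
E_I > 1: normal good (luxury).

1.62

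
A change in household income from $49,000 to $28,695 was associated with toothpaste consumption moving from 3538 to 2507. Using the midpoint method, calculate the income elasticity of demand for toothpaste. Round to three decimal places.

0.653

%ΔQ = (2507 − 3538)/[(3538+2507)/2] = -1031/3022.5 ≈ -0.3411.
%ΔY = (28,695 − 49,000)/[(49,000+28,695)/2] = -20305/38847.5 ≈ -0.5227.
E_I = %ΔQ/%ΔY ≈ 0.653.
E_I ∈ (0,1): normal good (necessity).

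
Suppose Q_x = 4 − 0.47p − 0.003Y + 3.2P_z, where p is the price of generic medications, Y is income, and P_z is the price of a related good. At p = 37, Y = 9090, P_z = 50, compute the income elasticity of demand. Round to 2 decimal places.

-0.23

At the given point, Q_x = 4 − 0.47(37) − 0.003(9090) + 3.2(50) = 4 − 17.39 − 27.27 + 160 = 119.34.
∂Q_x/∂Y = −0.003, so E_I = -0.003·(9090/119.34) ≈ -0.23.
E_I < 0: inferior good.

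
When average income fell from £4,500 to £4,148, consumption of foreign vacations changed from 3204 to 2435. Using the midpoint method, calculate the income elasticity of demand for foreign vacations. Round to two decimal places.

%ΔQ = (2435 − 3204)/[(3204+2435)/2] = -769/2819.5 ≈ -0.2727.
%ΔI = (4,148 − 4,500)/[(4,500+4,148)/2] = -352/4324 ≈ -0.0814.
E_I = %ΔQ/%ΔI ≈ 3.35.
E_I > 1: normal good (luxury).

3.35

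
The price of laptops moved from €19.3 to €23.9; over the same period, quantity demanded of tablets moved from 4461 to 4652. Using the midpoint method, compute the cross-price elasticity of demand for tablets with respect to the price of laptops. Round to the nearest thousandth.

0.197

%ΔQ_x = (4652 − 4461)/[(4461+4652)/2] = 191/4556.5 ≈ 0.0419.
%ΔP_y = (23.9 − 19.3)/[(19.3+23.9)/2] ≈ 0.2130.
E_xy = 0.0419/0.2130 ≈ 0.197.
E_xy > 0, so tablets and laptops are substitutes.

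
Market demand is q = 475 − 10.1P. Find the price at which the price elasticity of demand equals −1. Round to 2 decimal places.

23.51

For linear demand q = a − bP, E = −bP/(a − bP). |E| = 1 ⇒ bP = a − bP ⇒ P = a/(2b).
P = 475/(2·10.1) ≈ 23.51.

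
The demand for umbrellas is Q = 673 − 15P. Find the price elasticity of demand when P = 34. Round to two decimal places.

-3.13

At P = 34, Q = 163.
dQ/dP = −15.
Point elasticity E = (dQ/dP)·(P/Q) = -15 × 34/163 ≈ -3.13.
|E| > 1, so demand is elastic at this price.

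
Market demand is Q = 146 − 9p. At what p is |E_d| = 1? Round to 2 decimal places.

8.11

For linear demand Q = a − bp, E = −bp/(a − bp). |E| = 1 ⇒ bp = a − bp ⇒ p = a/(2b).
p = 146/(2·9) ≈ 8.11.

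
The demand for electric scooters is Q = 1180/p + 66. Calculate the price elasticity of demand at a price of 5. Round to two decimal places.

At p = 5, Q = 302.
dQ/dp = −1180/p² = −47.2.
Point elasticity E = (dQ/dp)·(p/Q) = -47.2 × 5/302 ≈ -0.78.
|E| < 1, so demand is inelastic at this price.

-0.78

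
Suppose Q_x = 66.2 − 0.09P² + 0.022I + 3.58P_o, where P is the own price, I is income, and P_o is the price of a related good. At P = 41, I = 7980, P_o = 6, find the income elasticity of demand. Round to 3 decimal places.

1.568

First evaluate Q_x: 66.2 − 0.09(41)² + 0.022(7980) + 3.58(6) = 66.2 − 151.29 + 175.56 + 21.48 = 111.95.
∂Q_x/∂I = +0.022, so E_I = 0.022·(7980/111.95) ≈ 1.568.
E_I > 1: normal good (luxury).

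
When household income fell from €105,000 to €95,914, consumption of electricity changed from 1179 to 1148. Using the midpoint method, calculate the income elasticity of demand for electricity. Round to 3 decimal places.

0.295

%ΔQ = (1148 − 1179)/[(1179+1148)/2] = -31/1163.5 ≈ -0.0266.
%ΔI = (95,914 − 105,000)/[(105,000+95,914)/2] = -9086/100457 ≈ -0.0904.
E_I = %ΔQ/%ΔI ≈ 0.295.
E_I ∈ (0,1): normal good (necessity).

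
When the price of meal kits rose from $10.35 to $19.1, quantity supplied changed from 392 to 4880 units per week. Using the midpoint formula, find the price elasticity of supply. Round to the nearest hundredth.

2.87

%Δq = (4880 − 392)/[(392 + 4880)/2] = 4488/2636 ≈ 1.7026.
%Δp = (19.1 − 10.35)/[(10.35 + 19.1)/2] = 8.75/14.725 ≈ 0.5942.
Arc elasticity E = %Δq/%Δp ≈ 1.7026/0.5942 ≈ 2.87.
|E| > 1: supply is elastic over this range.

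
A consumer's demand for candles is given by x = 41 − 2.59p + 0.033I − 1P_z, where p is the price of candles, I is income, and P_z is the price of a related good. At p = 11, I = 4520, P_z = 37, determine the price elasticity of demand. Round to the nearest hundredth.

-0.23

Substituting, x = 41 − 2.59(11) + 0.033(4520) − 1(37) = 41 − 28.49 + 149.16 − 37 = 124.67.
∂x/∂p = −2.59, so E_p = (−2.59)·(11/124.67) ≈ -0.23.
|E_p| < 1: demand is inelastic.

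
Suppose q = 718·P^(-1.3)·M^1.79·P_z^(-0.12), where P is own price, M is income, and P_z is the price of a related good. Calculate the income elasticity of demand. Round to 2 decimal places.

1.79

For a Cobb–Douglas (constant-elasticity) form q = A·M^α·…, the elasticity with respect to M equals the exponent α at every point.
Here the exponent on M is 1.79, so the income elasticity of demand is 1.79.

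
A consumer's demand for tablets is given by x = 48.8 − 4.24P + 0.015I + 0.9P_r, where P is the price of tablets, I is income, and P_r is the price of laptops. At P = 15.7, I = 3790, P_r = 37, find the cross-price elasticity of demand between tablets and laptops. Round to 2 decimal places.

At the given point, x = 48.8 − 4.24(15.7) + 0.015(3790) + 0.9(37) = 48.8 − 66.568 + 56.85 + 33.3 = 72.382.
∂x/∂P_r = +0.9, so E_xy = 0.9·(37/72.382) ≈ 0.46.
E_xy > 0: the goods are substitutes.

0.46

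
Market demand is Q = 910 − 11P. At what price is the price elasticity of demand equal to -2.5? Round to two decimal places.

59.09

Set −bP/(a − bP) = −2.5 ⇒ bP = 2.5(a − bP) ⇒ bP(1+2.5) = 2.5·a.
P = 2.5·910/(11·3.5) ≈ 59.09.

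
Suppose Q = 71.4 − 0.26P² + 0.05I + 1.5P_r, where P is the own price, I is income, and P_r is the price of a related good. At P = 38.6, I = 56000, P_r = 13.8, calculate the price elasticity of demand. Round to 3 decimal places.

-0.309

First evaluate Q: 71.4 − 0.26(38.6)² + 0.05(56000) + 1.5(13.8) = 71.4 − 387.3896 + 2800 + 20.7 = 2504.7104.
∂Q/∂P = −2·0.26·P = -20.072, so E_p = -20.072·(38.6/2504.7104) ≈ -0.309.
|E_p| < 1: demand is inelastic.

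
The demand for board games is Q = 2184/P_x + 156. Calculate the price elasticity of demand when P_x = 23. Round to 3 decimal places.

At P_x = 23, Q = 250.9565.
dQ/dP_x = −2184/P_x² = −4.1285.
Point elasticity E = (dQ/dP_x)·(P_x/Q) = -4.1285 × 23/250.9565 ≈ -0.378.
|E| < 1, so demand is inelastic at this price.

-0.378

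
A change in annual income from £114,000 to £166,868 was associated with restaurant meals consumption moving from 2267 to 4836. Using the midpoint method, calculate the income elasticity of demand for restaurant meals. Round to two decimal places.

%ΔQ = (4836 − 2267)/[(2267+4836)/2] = 2569/3551.5 ≈ 0.7234.
%ΔM = (166,868 − 114,000)/[(114,000+166,868)/2] = 52868/140434 ≈ 0.3765.
E_I = %ΔQ/%ΔM ≈ 1.92.
E_I > 1: normal good (luxury).

1.92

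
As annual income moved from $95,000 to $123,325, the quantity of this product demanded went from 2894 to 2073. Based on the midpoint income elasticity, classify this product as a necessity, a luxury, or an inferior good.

%ΔQ = (2073 − 2894)/[(2894+2073)/2] = -821/2483.5 ≈ -0.3306.
%ΔI = (123,325 − 95,000)/[(95,000+123,325)/2] = 28325/109162.5 ≈ 0.2595.
E_I = %ΔQ/%ΔI ≈ -1.274.
E_I < 0: inferior good.

inferior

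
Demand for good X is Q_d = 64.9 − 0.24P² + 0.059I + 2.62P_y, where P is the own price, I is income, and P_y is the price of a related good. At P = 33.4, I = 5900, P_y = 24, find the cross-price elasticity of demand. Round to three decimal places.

Evaluating quantity at (P, I, P_y) gives Q_d = 64.9 − 0.24(33.4)² + 0.059(5900) + 2.62(24) = 64.9 − 267.7344 + 348.1 + 62.88 = 208.1456.
∂Q_d/∂P_y = +2.62, so E_xy = 2.62·(24/208.1456) ≈ 0.302.
E_xy > 0: the goods are substitutes.

0.302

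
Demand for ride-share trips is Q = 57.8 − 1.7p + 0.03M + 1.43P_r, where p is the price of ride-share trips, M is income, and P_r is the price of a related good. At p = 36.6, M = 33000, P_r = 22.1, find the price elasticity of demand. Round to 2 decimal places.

-0.06

First evaluate Q: 57.8 − 1.7(36.6) + 0.03(33000) + 1.43(22.1) = 57.8 − 62.22 + 990 + 31.603 = 1017.183.
∂Q/∂p = −1.7, so E_p = (−1.7)·(36.6/1017.183) ≈ -0.06.
|E_p| < 1: demand is inelastic.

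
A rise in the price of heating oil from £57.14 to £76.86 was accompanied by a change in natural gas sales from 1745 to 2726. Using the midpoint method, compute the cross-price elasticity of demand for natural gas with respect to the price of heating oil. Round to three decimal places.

1.491

%ΔQ_x = (2726 − 1745)/[(1745+2726)/2] = 981/2235.5 ≈ 0.4388.
%ΔP_y = (76.86 − 57.14)/[(57.14+76.86)/2] ≈ 0.2943.
E_xy = 0.4388/0.2943 ≈ 1.491.
E_xy > 0, so natural gas and heating oil are substitutes.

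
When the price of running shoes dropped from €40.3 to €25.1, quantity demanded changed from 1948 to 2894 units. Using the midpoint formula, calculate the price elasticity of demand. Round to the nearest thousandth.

-0.841

%ΔQ = (2894 − 1948)/[(1948 + 2894)/2] = 946/2421 ≈ 0.3907.
%ΔP = (25.1 − 40.3)/[(40.3 + 25.1)/2] = -15.2/32.7 ≈ -0.4648.
Arc elasticity E = %ΔQ/%ΔP ≈ 0.3907/-0.4648 ≈ -0.841.
|E| < 1: demand is inelastic over this range.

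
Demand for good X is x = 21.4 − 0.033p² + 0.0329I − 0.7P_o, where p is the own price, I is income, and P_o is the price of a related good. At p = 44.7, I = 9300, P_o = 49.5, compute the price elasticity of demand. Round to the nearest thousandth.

Evaluating quantity at (p, I, P_o) gives x = 21.4 − 0.033(44.7)² + 0.0329(9300) − 0.7(49.5) = 21.4 − 65.937 + 305.97 − 34.65 = 226.783.
∂x/∂p = −2·0.033·p = -2.9502, so E_p = -2.9502·(44.7/226.783) ≈ -0.581.
|E_p| < 1: demand is inelastic.

-0.581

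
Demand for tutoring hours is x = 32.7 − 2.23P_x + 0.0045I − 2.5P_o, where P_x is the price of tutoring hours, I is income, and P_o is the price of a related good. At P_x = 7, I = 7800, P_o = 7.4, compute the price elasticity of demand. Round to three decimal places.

First evaluate x: 32.7 − 2.23(7) + 0.0045(7800) − 2.5(7.4) = 32.7 − 15.61 + 35.1 − 18.5 = 33.69.
∂x/∂P_x = −2.23, so E_p = (−2.23)·(7/33.69) ≈ -0.463.
|E_p| < 1: demand is inelastic.

-0.463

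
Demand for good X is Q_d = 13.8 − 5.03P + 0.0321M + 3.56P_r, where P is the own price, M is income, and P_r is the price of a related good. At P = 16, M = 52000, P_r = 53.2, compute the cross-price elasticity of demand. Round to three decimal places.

At the given point, Q_d = 13.8 − 5.03(16) + 0.0321(52000) + 3.56(53.2) = 13.8 − 80.48 + 1669.2 + 189.392 = 1791.912.
∂Q_d/∂P_r = +3.56, so E_xy = 3.56·(53.2/1791.912) ≈ 0.106.
E_xy > 0: the goods are substitutes.

0.106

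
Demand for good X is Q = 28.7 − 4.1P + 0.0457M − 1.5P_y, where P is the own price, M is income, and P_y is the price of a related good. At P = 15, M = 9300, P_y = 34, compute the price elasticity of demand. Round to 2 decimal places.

At the given point, Q = 28.7 − 4.1(15) + 0.0457(9300) − 1.5(34) = 28.7 − 61.5 + 425.01 − 51 = 341.21.
∂Q/∂P = −4.1, so E_p = (−4.1)·(15/341.21) ≈ -0.18.
|E_p| < 1: demand is inelastic.

-0.18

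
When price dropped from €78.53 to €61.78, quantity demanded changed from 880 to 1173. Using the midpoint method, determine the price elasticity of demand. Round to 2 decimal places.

%Δq = (1173 − 880)/[(880 + 1173)/2] = 293/1026.5 ≈ 0.2854.
%ΔP = (61.78 − 78.53)/[(78.53 + 61.78)/2] = -16.75/70.155 ≈ -0.2388.
Arc elasticity E = %Δq/%ΔP ≈ 0.2854/-0.2388 ≈ -1.20.
|E| > 1: demand is elastic over this range.

-1.20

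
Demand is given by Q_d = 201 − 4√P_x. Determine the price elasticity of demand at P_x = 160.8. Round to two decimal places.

-0.17

At P_x = 160.8, Q_d = 150.2772.
dQ_d/dP_x = −4/(2√P_x) = −4/(2·12.6807).
Point elasticity E = (dQ_d/dP_x)·(P_x/Q_d) = -0.1577 × 160.8/150.2772 ≈ -0.17.
|E| < 1, so demand is inelastic at this price.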